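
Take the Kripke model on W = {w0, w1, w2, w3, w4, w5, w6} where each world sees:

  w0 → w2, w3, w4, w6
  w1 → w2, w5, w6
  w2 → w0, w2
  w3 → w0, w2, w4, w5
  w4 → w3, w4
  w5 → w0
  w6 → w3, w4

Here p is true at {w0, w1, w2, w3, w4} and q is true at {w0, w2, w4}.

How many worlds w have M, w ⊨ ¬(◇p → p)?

2

w0: ◇p → p is T. ✗
w1: ◇p → p is T. ✗
w2: ◇p → p is T. ✗
w3: ◇p → p is T. ✗
w4: ◇p → p is T. ✗
w5: ◇p → p is F. ✓
w6: ◇p → p is F. ✓
Satisfying worlds: {w5, w6}.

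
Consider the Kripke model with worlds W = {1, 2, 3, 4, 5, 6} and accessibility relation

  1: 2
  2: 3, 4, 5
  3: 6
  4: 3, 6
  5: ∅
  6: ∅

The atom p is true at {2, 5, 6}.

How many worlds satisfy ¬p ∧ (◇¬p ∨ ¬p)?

1: ¬p is T, ◇¬p ∨ ¬p is T. ✓
2: ¬p is F, ◇¬p ∨ ¬p is T. ✗
3: ¬p is T, ◇¬p ∨ ¬p is T. ✓
4: ¬p is T, ◇¬p ∨ ¬p is T. ✓
5: ¬p is F, ◇¬p ∨ ¬p is F. ✗
6: ¬p is F, ◇¬p ∨ ¬p is F. ✗
Satisfying worlds: {1, 3, 4}.

3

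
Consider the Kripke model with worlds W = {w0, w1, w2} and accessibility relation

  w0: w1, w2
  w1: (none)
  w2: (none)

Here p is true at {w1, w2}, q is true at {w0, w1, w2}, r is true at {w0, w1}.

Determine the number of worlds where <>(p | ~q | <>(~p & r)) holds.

1

w0: successors {w1, w2}; p | ~q | <>(~p & r) there: w1:T, w2:T. ✓
w1: no successors, so <>(p | ~q | <>(~p & r)) fails. ✗
w2: no successors, so <>(p | ~q | <>(~p & r)) fails. ✗
Satisfying worlds: {w0}.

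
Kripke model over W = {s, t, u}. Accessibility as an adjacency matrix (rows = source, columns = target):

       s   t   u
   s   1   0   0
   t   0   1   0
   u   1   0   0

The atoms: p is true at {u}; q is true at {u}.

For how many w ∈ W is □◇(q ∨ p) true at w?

s: successors {s}; ◇(q ∨ p) there: s:F. ✗
t: successors {t}; ◇(q ∨ p) there: t:F. ✗
u: successors {s}; ◇(q ∨ p) there: s:F. ✗
Satisfying worlds: ∅.

0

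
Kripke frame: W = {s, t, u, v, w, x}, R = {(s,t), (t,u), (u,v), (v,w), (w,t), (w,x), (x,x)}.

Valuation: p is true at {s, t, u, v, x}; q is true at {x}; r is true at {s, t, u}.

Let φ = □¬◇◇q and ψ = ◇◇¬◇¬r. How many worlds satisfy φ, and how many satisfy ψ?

2 and 1

For □¬◇◇q:
s: successors {t}; ¬◇◇q there: t:T. ✓
t: successors {u}; ¬◇◇q there: u:T. ✓
u: successors {v}; ¬◇◇q there: v:F. ✗
v: successors {w}; ¬◇◇q there: w:F. ✗
w: successors {t, x}; ¬◇◇q there: t:T, x:F. ✗
x: successors {x}; ¬◇◇q there: x:F. ✗
— 2 worlds.
For ◇◇¬◇¬r:
s: successors {t}; ◇¬◇¬r there: t:F. ✗
t: successors {u}; ◇¬◇¬r there: u:F. ✗
u: successors {v}; ◇¬◇¬r there: v:F. ✗
v: successors {w}; ◇¬◇¬r there: w:T. ✓
w: successors {t, x}; ◇¬◇¬r there: t:F, x:F. ✗
x: successors {x}; ◇¬◇¬r there: x:F. ✗
— 1 world.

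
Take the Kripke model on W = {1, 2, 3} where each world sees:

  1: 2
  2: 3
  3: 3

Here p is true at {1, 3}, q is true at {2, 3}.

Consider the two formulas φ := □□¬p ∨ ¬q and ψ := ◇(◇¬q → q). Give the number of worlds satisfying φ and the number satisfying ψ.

For □□¬p ∨ ¬q:
1: □□¬p is F, ¬q is T. ✓
2: □□¬p is F, ¬q is F. ✗
3: □□¬p is F, ¬q is F. ✗
— 1 world.
For ◇(◇¬q → q):
1: successors {2}; ◇¬q → q there: 2:T. ✓
2: successors {3}; ◇¬q → q there: 3:T. ✓
3: successors {3}; ◇¬q → q there: 3:T. ✓
— 3 worlds.

1 and 3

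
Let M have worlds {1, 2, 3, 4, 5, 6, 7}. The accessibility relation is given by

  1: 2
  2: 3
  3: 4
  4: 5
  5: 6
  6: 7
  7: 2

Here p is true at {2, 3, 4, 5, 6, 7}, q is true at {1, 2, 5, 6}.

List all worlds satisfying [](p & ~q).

{2, 3, 6}

1: successors {2}; p & ~q there: 2:F. ✗
2: successors {3}; p & ~q there: 3:T. ✓
3: successors {4}; p & ~q there: 4:T. ✓
4: successors {5}; p & ~q there: 5:F. ✗
5: successors {6}; p & ~q there: 6:F. ✗
6: successors {7}; p & ~q there: 7:T. ✓
7: successors {2}; p & ~q there: 2:F. ✗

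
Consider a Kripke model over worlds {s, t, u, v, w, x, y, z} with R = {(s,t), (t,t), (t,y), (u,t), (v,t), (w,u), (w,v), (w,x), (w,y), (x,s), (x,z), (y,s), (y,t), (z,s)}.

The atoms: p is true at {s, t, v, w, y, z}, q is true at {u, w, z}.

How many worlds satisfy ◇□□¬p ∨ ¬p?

2

s: ◇□□¬p is F, ¬p is F. ✗
t: ◇□□¬p is F, ¬p is F. ✗
u: ◇□□¬p is F, ¬p is T. ✓
v: ◇□□¬p is F, ¬p is F. ✗
w: ◇□□¬p is F, ¬p is F. ✗
x: ◇□□¬p is F, ¬p is T. ✓
y: ◇□□¬p is F, ¬p is F. ✗
z: ◇□□¬p is F, ¬p is F. ✗
Satisfying worlds: {u, x}.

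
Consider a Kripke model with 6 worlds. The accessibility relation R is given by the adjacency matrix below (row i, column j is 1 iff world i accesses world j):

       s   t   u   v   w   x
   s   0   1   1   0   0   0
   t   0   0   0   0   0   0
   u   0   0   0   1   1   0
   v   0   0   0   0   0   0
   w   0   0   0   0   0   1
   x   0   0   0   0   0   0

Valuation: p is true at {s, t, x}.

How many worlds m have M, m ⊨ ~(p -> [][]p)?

1

s: p -> [][]p is F. ✓
t: p -> [][]p is T. ✗
u: p -> [][]p is T. ✗
v: p -> [][]p is T. ✗
w: p -> [][]p is T. ✗
x: p -> [][]p is T. ✗
Satisfying worlds: {s}.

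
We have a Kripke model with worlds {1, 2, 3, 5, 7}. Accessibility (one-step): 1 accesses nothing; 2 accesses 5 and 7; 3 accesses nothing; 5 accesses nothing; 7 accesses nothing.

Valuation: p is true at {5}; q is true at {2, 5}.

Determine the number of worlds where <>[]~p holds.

1: no successors, so <>[]~p fails. ✗
2: successors {5, 7}; []~p there: 5:T, 7:T. ✓
3: no successors, so <>[]~p fails. ✗
5: no successors, so <>[]~p fails. ✗
7: no successors, so <>[]~p fails. ✗
Satisfying worlds: {2}.

1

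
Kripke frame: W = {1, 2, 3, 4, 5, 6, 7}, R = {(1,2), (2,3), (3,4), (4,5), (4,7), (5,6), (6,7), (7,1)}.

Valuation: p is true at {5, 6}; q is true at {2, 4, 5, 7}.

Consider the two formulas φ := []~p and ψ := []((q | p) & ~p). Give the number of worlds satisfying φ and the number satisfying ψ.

For []~p:
1: successors {2}; ~p there: 2:T. ✓
2: successors {3}; ~p there: 3:T. ✓
3: successors {4}; ~p there: 4:T. ✓
4: successors {5, 7}; ~p there: 5:F, 7:T. ✗
5: successors {6}; ~p there: 6:F. ✗
6: successors {7}; ~p there: 7:T. ✓
7: successors {1}; ~p there: 1:T. ✓
— 5 worlds.
For []((q | p) & ~p):
1: successors {2}; (q | p) & ~p there: 2:T. ✓
2: successors {3}; (q | p) & ~p there: 3:F. ✗
3: successors {4}; (q | p) & ~p there: 4:T. ✓
4: successors {5, 7}; (q | p) & ~p there: 5:F, 7:T. ✗
5: successors {6}; (q | p) & ~p there: 6:F. ✗
6: successors {7}; (q | p) & ~p there: 7:T. ✓
7: successors {1}; (q | p) & ~p there: 1:F. ✗
— 3 worlds.

5 and 3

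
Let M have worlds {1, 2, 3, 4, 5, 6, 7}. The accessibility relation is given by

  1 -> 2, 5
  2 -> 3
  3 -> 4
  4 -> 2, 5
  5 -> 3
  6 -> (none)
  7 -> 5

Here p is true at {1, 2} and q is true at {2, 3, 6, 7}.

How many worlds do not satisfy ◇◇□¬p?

1: successors {2, 5}; ◇□¬p there: 2:T, 5:T. ✓
2: successors {3}; ◇□¬p there: 3:F. ✗
3: successors {4}; ◇□¬p there: 4:T. ✓
4: successors {2, 5}; ◇□¬p there: 2:T, 5:T. ✓
5: successors {3}; ◇□¬p there: 3:F. ✗
6: no successors, so ◇◇□¬p fails. ✗
7: successors {5}; ◇□¬p there: 5:T. ✓
Satisfying worlds: {1, 3, 4, 7}.
So ◇◇□¬p fails at the other 3 worlds.

3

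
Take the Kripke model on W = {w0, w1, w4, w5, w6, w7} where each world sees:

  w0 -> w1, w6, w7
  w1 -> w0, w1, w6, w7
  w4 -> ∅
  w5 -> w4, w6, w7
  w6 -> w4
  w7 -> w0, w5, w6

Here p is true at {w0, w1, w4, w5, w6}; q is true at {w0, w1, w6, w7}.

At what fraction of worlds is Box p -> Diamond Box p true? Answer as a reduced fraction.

5/6

w0: Box p is F, Diamond Box p is T. ✓
w1: Box p is F, Diamond Box p is T. ✓
w4: Box p is T, Diamond Box p is F. ✗
w5: Box p is F, Diamond Box p is T. ✓
w6: Box p is T, Diamond Box p is T. ✓
w7: Box p is T, Diamond Box p is T. ✓
That's 5 of 6 worlds, so 5/6.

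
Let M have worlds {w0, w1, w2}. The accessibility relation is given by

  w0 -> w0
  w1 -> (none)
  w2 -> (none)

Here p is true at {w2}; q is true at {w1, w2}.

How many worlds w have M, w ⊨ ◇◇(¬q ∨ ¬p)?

1

w0: successors {w0}; ◇(¬q ∨ ¬p) there: w0:T. ✓
w1: no successors, so ◇◇(¬q ∨ ¬p) fails. ✗
w2: no successors, so ◇◇(¬q ∨ ¬p) fails. ✗
Satisfying worlds: {w0}.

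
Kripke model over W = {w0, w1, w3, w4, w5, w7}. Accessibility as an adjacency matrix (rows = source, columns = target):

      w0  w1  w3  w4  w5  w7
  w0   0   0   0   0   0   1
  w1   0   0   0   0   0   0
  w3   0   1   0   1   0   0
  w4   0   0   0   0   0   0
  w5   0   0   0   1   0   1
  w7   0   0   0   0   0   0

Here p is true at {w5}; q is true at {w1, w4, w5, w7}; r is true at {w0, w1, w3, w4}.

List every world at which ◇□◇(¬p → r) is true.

{w0, w3, w5}

w0: successors {w7}; □◇(¬p → r) there: w7:T. ✓
w1: no successors, so ◇□◇(¬p → r) fails. ✗
w3: successors {w1, w4}; □◇(¬p → r) there: w1:T, w4:T. ✓
w4: no successors, so ◇□◇(¬p → r) fails. ✗
w5: successors {w4, w7}; □◇(¬p → r) there: w4:T, w7:T. ✓
w7: no successors, so ◇□◇(¬p → r) fails. ✗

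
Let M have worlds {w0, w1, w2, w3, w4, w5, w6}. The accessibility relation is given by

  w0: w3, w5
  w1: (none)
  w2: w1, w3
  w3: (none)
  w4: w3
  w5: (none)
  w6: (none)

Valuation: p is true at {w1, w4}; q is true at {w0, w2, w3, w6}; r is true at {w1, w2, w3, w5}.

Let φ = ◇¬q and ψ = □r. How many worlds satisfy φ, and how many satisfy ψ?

For ◇¬q:
w0: successors {w3, w5}; ¬q there: w3:F, w5:T. ✓
w1: no successors, so ◇¬q fails. ✗
w2: successors {w1, w3}; ¬q there: w1:T, w3:F. ✓
w3: no successors, so ◇¬q fails. ✗
w4: successors {w3}; ¬q there: w3:F. ✗
w5: no successors, so ◇¬q fails. ✗
w6: no successors, so ◇¬q fails. ✗
— 2 worlds.
For □r:
w0: successors {w3, w5}; r there: w3:T, w5:T. ✓
w1: no successors, so □r holds vacuously. ✓
w2: successors {w1, w3}; r there: w1:T, w3:T. ✓
w3: no successors, so □r holds vacuously. ✓
w4: successors {w3}; r there: w3:T. ✓
w5: no successors, so □r holds vacuously. ✓
w6: no successors, so □r holds vacuously. ✓
— 7 worlds.

2 and 7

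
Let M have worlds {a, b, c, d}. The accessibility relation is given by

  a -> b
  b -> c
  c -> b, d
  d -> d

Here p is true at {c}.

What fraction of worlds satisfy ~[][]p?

a: [][]p is T. ✗
b: [][]p is F. ✓
c: [][]p is F. ✓
d: [][]p is F. ✓
That's 3 of 4 worlds, so 3/4.

3/4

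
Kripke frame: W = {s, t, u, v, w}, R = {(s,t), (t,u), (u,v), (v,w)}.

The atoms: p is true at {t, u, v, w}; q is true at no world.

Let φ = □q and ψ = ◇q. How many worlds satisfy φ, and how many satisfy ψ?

1 and 0

For □q:
s: successors {t}; q there: t:F. ✗
t: successors {u}; q there: u:F. ✗
u: successors {v}; q there: v:F. ✗
v: successors {w}; q there: w:F. ✗
w: no successors, so □q holds vacuously. ✓
— 1 world.
For ◇q:
s: successors {t}; q there: t:F. ✗
t: successors {u}; q there: u:F. ✗
u: successors {v}; q there: v:F. ✗
v: successors {w}; q there: w:F. ✗
w: no successors, so ◇q fails. ✗
— 0 worlds.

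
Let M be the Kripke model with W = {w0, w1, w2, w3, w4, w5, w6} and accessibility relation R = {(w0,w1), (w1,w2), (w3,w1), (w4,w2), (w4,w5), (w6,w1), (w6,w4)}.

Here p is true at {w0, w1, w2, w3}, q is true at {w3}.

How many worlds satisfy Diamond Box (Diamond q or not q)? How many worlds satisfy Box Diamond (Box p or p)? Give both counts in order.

5 and 5

For Diamond Box (Diamond q or not q):
w0: successors {w1}; Box (Diamond q or not q) there: w1:T. ✓
w1: successors {w2}; Box (Diamond q or not q) there: w2:T. ✓
w2: no successors, so Diamond Box (Diamond q or not q) fails. ✗
w3: successors {w1}; Box (Diamond q or not q) there: w1:T. ✓
w4: successors {w2, w5}; Box (Diamond q or not q) there: w2:T, w5:T. ✓
w5: no successors, so Diamond Box (Diamond q or not q) fails. ✗
w6: successors {w1, w4}; Box (Diamond q or not q) there: w1:T, w4:T. ✓
— 5 worlds.
For Box Diamond (Box p or p):
w0: successors {w1}; Diamond (Box p or p) there: w1:T. ✓
w1: successors {w2}; Diamond (Box p or p) there: w2:F. ✗
w2: no successors, so Box Diamond (Box p or p) holds vacuously. ✓
w3: successors {w1}; Diamond (Box p or p) there: w1:T. ✓
w4: successors {w2, w5}; Diamond (Box p or p) there: w2:F, w5:F. ✗
w5: no successors, so Box Diamond (Box p or p) holds vacuously. ✓
w6: successors {w1, w4}; Diamond (Box p or p) there: w1:T, w4:T. ✓
— 5 worlds.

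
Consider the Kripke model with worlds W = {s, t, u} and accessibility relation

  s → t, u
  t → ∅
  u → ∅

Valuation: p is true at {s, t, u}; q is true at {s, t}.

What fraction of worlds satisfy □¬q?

2/3

s: successors {t, u}; ¬q there: t:F, u:T. ✗
t: no successors, so □¬q holds vacuously. ✓
u: no successors, so □¬q holds vacuously. ✓
That's 2 of 3 worlds, so 2/3.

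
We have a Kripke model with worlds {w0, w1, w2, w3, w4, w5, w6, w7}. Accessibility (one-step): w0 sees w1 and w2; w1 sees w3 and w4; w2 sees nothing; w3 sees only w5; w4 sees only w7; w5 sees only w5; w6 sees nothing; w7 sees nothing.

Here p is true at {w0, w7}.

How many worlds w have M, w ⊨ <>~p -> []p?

4

w0: <>~p is T, []p is F. ✗
w1: <>~p is T, []p is F. ✗
w2: <>~p is F, []p is T. ✓
w3: <>~p is T, []p is F. ✗
w4: <>~p is F, []p is T. ✓
w5: <>~p is T, []p is F. ✗
w6: <>~p is F, []p is T. ✓
w7: <>~p is F, []p is T. ✓
Satisfying worlds: {w2, w4, w6, w7}.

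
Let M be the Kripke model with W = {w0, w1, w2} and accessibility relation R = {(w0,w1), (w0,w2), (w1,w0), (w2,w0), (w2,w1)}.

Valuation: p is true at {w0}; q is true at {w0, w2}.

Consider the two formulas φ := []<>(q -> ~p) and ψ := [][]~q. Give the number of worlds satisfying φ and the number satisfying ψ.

For []<>(q -> ~p):
w0: successors {w1, w2}; <>(q -> ~p) there: w1:F, w2:T. ✗
w1: successors {w0}; <>(q -> ~p) there: w0:T. ✓
w2: successors {w0, w1}; <>(q -> ~p) there: w0:T, w1:F. ✗
— 1 world.
For [][]~q:
w0: successors {w1, w2}; []~q there: w1:F, w2:F. ✗
w1: successors {w0}; []~q there: w0:F. ✗
w2: successors {w0, w1}; []~q there: w0:F, w1:F. ✗
— 0 worlds.

1 and 0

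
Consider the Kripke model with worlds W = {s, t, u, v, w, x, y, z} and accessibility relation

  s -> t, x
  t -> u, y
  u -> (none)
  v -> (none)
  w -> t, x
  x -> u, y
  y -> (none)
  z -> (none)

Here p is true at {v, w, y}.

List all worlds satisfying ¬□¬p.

s: □¬p is T. ✗
t: □¬p is F. ✓
u: □¬p is T. ✗
v: □¬p is T. ✗
w: □¬p is T. ✗
x: □¬p is F. ✓
y: □¬p is T. ✗
z: □¬p is T. ✗

{t, x}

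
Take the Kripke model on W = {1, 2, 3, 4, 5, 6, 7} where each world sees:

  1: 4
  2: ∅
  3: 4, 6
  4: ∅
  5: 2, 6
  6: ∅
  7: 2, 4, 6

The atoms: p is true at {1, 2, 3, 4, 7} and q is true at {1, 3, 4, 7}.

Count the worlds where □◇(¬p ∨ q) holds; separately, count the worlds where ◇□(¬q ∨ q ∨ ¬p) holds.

For □◇(¬p ∨ q):
1: successors {4}; ◇(¬p ∨ q) there: 4:F. ✗
2: no successors, so □◇(¬p ∨ q) holds vacuously. ✓
3: successors {4, 6}; ◇(¬p ∨ q) there: 4:F, 6:F. ✗
4: no successors, so □◇(¬p ∨ q) holds vacuously. ✓
5: successors {2, 6}; ◇(¬p ∨ q) there: 2:F, 6:F. ✗
6: no successors, so □◇(¬p ∨ q) holds vacuously. ✓
7: successors {2, 4, 6}; ◇(¬p ∨ q) there: 2:F, 4:F, 6:F. ✗
— 3 worlds.
For ◇□(¬q ∨ q ∨ ¬p):
1: successors {4}; □(¬q ∨ q ∨ ¬p) there: 4:T. ✓
2: no successors, so ◇□(¬q ∨ q ∨ ¬p) fails. ✗
3: successors {4, 6}; □(¬q ∨ q ∨ ¬p) there: 4:T, 6:T. ✓
4: no successors, so ◇□(¬q ∨ q ∨ ¬p) fails. ✗
5: successors {2, 6}; □(¬q ∨ q ∨ ¬p) there: 2:T, 6:T. ✓
6: no successors, so ◇□(¬q ∨ q ∨ ¬p) fails. ✗
7: successors {2, 4, 6}; □(¬q ∨ q ∨ ¬p) there: 2:T, 4:T, 6:T. ✓
— 4 worlds.

3 and 4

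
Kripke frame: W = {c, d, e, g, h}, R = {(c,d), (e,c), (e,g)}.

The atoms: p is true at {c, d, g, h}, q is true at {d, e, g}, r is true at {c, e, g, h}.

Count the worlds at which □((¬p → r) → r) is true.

c: successors {d}; (¬p → r) → r there: d:F. ✗
d: no successors, so □((¬p → r) → r) holds vacuously. ✓
e: successors {c, g}; (¬p → r) → r there: c:T, g:T. ✓
g: no successors, so □((¬p → r) → r) holds vacuously. ✓
h: no successors, so □((¬p → r) → r) holds vacuously. ✓
Satisfying worlds: {d, e, g, h}.

4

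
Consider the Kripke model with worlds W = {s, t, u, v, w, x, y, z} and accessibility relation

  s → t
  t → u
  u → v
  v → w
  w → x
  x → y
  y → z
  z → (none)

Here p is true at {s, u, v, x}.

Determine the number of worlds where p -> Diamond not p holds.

s: p is T, Diamond not p is T. ✓
t: p is F, Diamond not p is F. ✓
u: p is T, Diamond not p is F. ✗
v: p is T, Diamond not p is T. ✓
w: p is F, Diamond not p is F. ✓
x: p is T, Diamond not p is T. ✓
y: p is F, Diamond not p is T. ✓
z: p is F, Diamond not p is F. ✓
Satisfying worlds: {s, t, v, w, x, y, z}.

7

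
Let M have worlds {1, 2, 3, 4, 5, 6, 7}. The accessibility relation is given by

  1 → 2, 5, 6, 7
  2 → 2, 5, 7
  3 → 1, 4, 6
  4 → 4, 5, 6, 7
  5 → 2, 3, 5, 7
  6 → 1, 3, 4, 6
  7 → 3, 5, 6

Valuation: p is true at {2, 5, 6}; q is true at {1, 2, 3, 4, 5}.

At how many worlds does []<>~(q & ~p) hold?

7

1: successors {2, 5, 6, 7}; <>~(q & ~p) there: 2:T, 5:T, 6:T, 7:T. ✓
2: successors {2, 5, 7}; <>~(q & ~p) there: 2:T, 5:T, 7:T. ✓
3: successors {1, 4, 6}; <>~(q & ~p) there: 1:T, 4:T, 6:T. ✓
4: successors {4, 5, 6, 7}; <>~(q & ~p) there: 4:T, 5:T, 6:T, 7:T. ✓
5: successors {2, 3, 5, 7}; <>~(q & ~p) there: 2:T, 3:T, 5:T, 7:T. ✓
6: successors {1, 3, 4, 6}; <>~(q & ~p) there: 1:T, 3:T, 4:T, 6:T. ✓
7: successors {3, 5, 6}; <>~(q & ~p) there: 3:T, 5:T, 6:T. ✓
Satisfying worlds: {1, 2, 3, 4, 5, 6, 7}.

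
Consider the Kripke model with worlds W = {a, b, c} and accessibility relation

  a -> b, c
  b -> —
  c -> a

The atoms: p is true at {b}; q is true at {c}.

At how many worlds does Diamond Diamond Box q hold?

1

a: successors {b, c}; Diamond Box q there: b:F, c:F. ✗
b: no successors, so Diamond Diamond Box q fails. ✗
c: successors {a}; Diamond Box q there: a:T. ✓
Satisfying worlds: {c}.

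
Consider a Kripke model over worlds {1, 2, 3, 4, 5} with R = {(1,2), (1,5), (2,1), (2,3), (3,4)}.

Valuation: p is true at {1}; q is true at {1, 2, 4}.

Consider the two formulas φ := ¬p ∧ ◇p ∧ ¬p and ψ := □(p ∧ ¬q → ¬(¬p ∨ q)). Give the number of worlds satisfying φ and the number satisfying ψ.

1 and 5

For ¬p ∧ ◇p ∧ ¬p:
1: ¬p ∧ ◇p is F, ¬p is F. ✗
2: ¬p ∧ ◇p is T, ¬p is T. ✓
3: ¬p ∧ ◇p is F, ¬p is T. ✗
4: ¬p ∧ ◇p is F, ¬p is T. ✗
5: ¬p ∧ ◇p is F, ¬p is T. ✗
— 1 world.
For □(p ∧ ¬q → ¬(¬p ∨ q)):
1: successors {2, 5}; p ∧ ¬q → ¬(¬p ∨ q) there: 2:T, 5:T. ✓
2: successors {1, 3}; p ∧ ¬q → ¬(¬p ∨ q) there: 1:T, 3:T. ✓
3: successors {4}; p ∧ ¬q → ¬(¬p ∨ q) there: 4:T. ✓
4: no successors, so □(p ∧ ¬q → ¬(¬p ∨ q)) holds vacuously. ✓
5: no successors, so □(p ∧ ¬q → ¬(¬p ∨ q)) holds vacuously. ✓
— 5 worlds.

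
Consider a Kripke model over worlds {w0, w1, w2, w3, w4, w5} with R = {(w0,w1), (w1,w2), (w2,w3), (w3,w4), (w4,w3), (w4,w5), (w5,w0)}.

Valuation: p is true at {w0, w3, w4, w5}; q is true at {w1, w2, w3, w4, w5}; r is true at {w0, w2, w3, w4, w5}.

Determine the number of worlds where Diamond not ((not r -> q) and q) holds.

1

w0: successors {w1}; not ((not r -> q) and q) there: w1:F. ✗
w1: successors {w2}; not ((not r -> q) and q) there: w2:F. ✗
w2: successors {w3}; not ((not r -> q) and q) there: w3:F. ✗
w3: successors {w4}; not ((not r -> q) and q) there: w4:F. ✗
w4: successors {w3, w5}; not ((not r -> q) and q) there: w3:F, w5:F. ✗
w5: successors {w0}; not ((not r -> q) and q) there: w0:T. ✓
Satisfying worlds: {w5}.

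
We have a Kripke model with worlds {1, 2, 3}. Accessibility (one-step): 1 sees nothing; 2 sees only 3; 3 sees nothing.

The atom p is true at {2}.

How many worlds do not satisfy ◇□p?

1: no successors, so ◇□p fails. ✗
2: successors {3}; □p there: 3:T. ✓
3: no successors, so ◇□p fails. ✗
Satisfying worlds: {2}.
So ◇□p fails at the other 2 worlds.

2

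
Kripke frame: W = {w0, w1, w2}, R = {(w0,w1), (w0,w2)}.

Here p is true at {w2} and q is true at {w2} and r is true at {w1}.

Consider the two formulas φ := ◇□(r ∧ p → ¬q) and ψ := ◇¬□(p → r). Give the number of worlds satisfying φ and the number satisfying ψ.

1 and 0

For ◇□(r ∧ p → ¬q):
w0: successors {w1, w2}; □(r ∧ p → ¬q) there: w1:T, w2:T. ✓
w1: no successors, so ◇□(r ∧ p → ¬q) fails. ✗
w2: no successors, so ◇□(r ∧ p → ¬q) fails. ✗
— 1 world.
For ◇¬□(p → r):
w0: successors {w1, w2}; ¬□(p → r) there: w1:F, w2:F. ✗
w1: no successors, so ◇¬□(p → r) fails. ✗
w2: no successors, so ◇¬□(p → r) fails. ✗
— 0 worlds.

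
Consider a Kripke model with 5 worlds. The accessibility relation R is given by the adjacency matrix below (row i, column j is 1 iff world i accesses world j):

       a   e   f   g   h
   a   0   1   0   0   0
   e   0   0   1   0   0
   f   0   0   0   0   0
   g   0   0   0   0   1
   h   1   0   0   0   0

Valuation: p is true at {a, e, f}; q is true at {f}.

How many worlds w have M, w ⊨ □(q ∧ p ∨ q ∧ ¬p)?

2

a: successors {e}; q ∧ p ∨ q ∧ ¬p there: e:F. ✗
e: successors {f}; q ∧ p ∨ q ∧ ¬p there: f:T. ✓
f: no successors, so □(q ∧ p ∨ q ∧ ¬p) holds vacuously. ✓
g: successors {h}; q ∧ p ∨ q ∧ ¬p there: h:F. ✗
h: successors {a}; q ∧ p ∨ q ∧ ¬p there: a:F. ✗
Satisfying worlds: {e, f}.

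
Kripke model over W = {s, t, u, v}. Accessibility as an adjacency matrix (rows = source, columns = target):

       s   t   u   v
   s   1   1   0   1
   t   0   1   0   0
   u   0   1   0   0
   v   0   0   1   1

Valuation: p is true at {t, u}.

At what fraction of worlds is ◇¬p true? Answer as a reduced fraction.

s: successors {s, t, v}; ¬p there: s:T, t:F, v:T. ✓
t: successors {t}; ¬p there: t:F. ✗
u: successors {t}; ¬p there: t:F. ✗
v: successors {u, v}; ¬p there: u:F, v:T. ✓
That's 2 of 4 worlds, so 2/4 = 1/2.

1/2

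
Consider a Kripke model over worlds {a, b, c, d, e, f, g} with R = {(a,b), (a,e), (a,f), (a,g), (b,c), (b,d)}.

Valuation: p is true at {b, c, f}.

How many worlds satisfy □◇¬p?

a: successors {b, e, f, g}; ◇¬p there: b:T, e:F, f:F, g:F. ✗
b: successors {c, d}; ◇¬p there: c:F, d:F. ✗
c: no successors, so □◇¬p holds vacuously. ✓
d: no successors, so □◇¬p holds vacuously. ✓
e: no successors, so □◇¬p holds vacuously. ✓
f: no successors, so □◇¬p holds vacuously. ✓
g: no successors, so □◇¬p holds vacuously. ✓
Satisfying worlds: {c, d, e, f, g}.

5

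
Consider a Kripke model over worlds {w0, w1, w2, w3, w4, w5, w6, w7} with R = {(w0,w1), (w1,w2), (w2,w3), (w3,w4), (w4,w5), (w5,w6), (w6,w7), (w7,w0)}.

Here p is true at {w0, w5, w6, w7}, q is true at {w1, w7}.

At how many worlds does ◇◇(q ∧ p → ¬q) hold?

7

w0: successors {w1}; ◇(q ∧ p → ¬q) there: w1:T. ✓
w1: successors {w2}; ◇(q ∧ p → ¬q) there: w2:T. ✓
w2: successors {w3}; ◇(q ∧ p → ¬q) there: w3:T. ✓
w3: successors {w4}; ◇(q ∧ p → ¬q) there: w4:T. ✓
w4: successors {w5}; ◇(q ∧ p → ¬q) there: w5:T. ✓
w5: successors {w6}; ◇(q ∧ p → ¬q) there: w6:F. ✗
w6: successors {w7}; ◇(q ∧ p → ¬q) there: w7:T. ✓
w7: successors {w0}; ◇(q ∧ p → ¬q) there: w0:T. ✓
Satisfying worlds: {w0, w1, w2, w3, w4, w6, w7}.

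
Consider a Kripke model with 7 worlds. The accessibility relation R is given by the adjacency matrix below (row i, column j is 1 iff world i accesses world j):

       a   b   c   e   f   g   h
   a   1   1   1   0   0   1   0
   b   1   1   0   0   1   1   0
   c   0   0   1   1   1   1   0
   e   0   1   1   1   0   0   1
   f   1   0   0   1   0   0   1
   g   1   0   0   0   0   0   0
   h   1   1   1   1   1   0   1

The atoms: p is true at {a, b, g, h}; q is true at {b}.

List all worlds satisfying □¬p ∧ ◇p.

a: □¬p is F, ◇p is T. ✗
b: □¬p is F, ◇p is T. ✗
c: □¬p is F, ◇p is T. ✗
e: □¬p is F, ◇p is T. ✗
f: □¬p is F, ◇p is T. ✗
g: □¬p is F, ◇p is T. ✗
h: □¬p is F, ◇p is T. ✗

∅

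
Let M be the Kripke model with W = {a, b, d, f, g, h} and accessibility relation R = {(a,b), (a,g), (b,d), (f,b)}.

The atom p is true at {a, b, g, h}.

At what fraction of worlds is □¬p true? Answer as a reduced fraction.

a: successors {b, g}; ¬p there: b:F, g:F. ✗
b: successors {d}; ¬p there: d:T. ✓
d: no successors, so □¬p holds vacuously. ✓
f: successors {b}; ¬p there: b:F. ✗
g: no successors, so □¬p holds vacuously. ✓
h: no successors, so □¬p holds vacuously. ✓
That's 4 of 6 worlds, so 4/6 = 2/3.

2/3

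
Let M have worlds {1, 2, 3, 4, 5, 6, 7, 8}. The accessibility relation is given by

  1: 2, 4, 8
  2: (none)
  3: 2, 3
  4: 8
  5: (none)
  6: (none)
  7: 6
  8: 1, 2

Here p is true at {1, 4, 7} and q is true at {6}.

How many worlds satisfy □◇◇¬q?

1: successors {2, 4, 8}; ◇◇¬q there: 2:F, 4:T, 8:T. ✗
2: no successors, so □◇◇¬q holds vacuously. ✓
3: successors {2, 3}; ◇◇¬q there: 2:F, 3:T. ✗
4: successors {8}; ◇◇¬q there: 8:T. ✓
5: no successors, so □◇◇¬q holds vacuously. ✓
6: no successors, so □◇◇¬q holds vacuously. ✓
7: successors {6}; ◇◇¬q there: 6:F. ✗
8: successors {1, 2}; ◇◇¬q there: 1:T, 2:F. ✗
Satisfying worlds: {2, 4, 5, 6}.

4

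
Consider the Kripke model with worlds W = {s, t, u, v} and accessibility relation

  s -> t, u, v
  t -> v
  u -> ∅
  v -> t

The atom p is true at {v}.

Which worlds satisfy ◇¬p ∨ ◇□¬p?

s: ◇¬p is T, ◇□¬p is T. ✓
t: ◇¬p is F, ◇□¬p is T. ✓
u: ◇¬p is F, ◇□¬p is F. ✗
v: ◇¬p is T, ◇□¬p is F. ✓

{s, t, v}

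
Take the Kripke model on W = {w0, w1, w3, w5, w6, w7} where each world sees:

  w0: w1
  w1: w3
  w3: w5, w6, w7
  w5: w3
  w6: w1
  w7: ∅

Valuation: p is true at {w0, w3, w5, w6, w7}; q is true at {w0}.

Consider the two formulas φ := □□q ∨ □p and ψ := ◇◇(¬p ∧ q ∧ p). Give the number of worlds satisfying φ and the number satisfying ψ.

4 and 0

For □□q ∨ □p:
w0: □□q is F, □p is F. ✗
w1: □□q is F, □p is T. ✓
w3: □□q is F, □p is T. ✓
w5: □□q is F, □p is T. ✓
w6: □□q is F, □p is F. ✗
w7: □□q is T, □p is T. ✓
— 4 worlds.
For ◇◇(¬p ∧ q ∧ p):
w0: successors {w1}; ◇(¬p ∧ q ∧ p) there: w1:F. ✗
w1: successors {w3}; ◇(¬p ∧ q ∧ p) there: w3:F. ✗
w3: successors {w5, w6, w7}; ◇(¬p ∧ q ∧ p) there: w5:F, w6:F, w7:F. ✗
w5: successors {w3}; ◇(¬p ∧ q ∧ p) there: w3:F. ✗
w6: successors {w1}; ◇(¬p ∧ q ∧ p) there: w1:F. ✗
w7: no successors, so ◇◇(¬p ∧ q ∧ p) fails. ✗
— 0 worlds.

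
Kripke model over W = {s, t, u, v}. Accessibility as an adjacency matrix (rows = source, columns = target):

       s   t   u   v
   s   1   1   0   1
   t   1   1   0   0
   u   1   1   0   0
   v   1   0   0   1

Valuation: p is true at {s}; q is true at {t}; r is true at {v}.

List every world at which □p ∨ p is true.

{s}

s: □p is F, p is T. ✓
t: □p is F, p is F. ✗
u: □p is F, p is F. ✗
v: □p is F, p is F. ✗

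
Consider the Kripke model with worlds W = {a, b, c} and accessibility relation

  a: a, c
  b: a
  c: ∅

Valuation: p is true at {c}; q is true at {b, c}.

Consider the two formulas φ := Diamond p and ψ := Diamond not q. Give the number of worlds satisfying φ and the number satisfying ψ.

For Diamond p:
a: successors {a, c}; p there: a:F, c:T. ✓
b: successors {a}; p there: a:F. ✗
c: no successors, so Diamond p fails. ✗
— 1 world.
For Diamond not q:
a: successors {a, c}; not q there: a:T, c:F. ✓
b: successors {a}; not q there: a:T. ✓
c: no successors, so Diamond not q fails. ✗
— 2 worlds.

1 and 2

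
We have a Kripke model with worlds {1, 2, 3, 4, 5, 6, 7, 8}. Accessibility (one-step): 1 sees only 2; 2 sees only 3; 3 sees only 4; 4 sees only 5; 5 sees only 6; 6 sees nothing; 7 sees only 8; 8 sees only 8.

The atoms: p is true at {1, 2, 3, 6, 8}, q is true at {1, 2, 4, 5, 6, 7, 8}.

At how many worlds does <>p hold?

1: successors {2}; p there: 2:T. ✓
2: successors {3}; p there: 3:T. ✓
3: successors {4}; p there: 4:F. ✗
4: successors {5}; p there: 5:F. ✗
5: successors {6}; p there: 6:T. ✓
6: no successors, so <>p fails. ✗
7: successors {8}; p there: 8:T. ✓
8: successors {8}; p there: 8:T. ✓
Satisfying worlds: {1, 2, 5, 7, 8}.

5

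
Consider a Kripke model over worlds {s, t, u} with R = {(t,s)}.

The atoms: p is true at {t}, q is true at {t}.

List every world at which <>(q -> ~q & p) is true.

s: no successors, so <>(q -> ~q & p) fails. ✗
t: successors {s}; q -> ~q & p there: s:T. ✓
u: no successors, so <>(q -> ~q & p) fails. ✗

{t}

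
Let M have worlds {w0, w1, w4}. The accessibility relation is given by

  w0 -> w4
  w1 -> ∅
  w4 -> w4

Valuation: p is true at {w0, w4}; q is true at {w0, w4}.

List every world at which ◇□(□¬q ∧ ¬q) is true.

w0: successors {w4}; □(□¬q ∧ ¬q) there: w4:F. ✗
w1: no successors, so ◇□(□¬q ∧ ¬q) fails. ✗
w4: successors {w4}; □(□¬q ∧ ¬q) there: w4:F. ✗

∅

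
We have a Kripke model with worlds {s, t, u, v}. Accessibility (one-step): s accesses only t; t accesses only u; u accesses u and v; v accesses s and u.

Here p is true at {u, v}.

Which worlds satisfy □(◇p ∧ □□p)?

{s}

s: successors {t}; ◇p ∧ □□p there: t:T. ✓
t: successors {u}; ◇p ∧ □□p there: u:F. ✗
u: successors {u, v}; ◇p ∧ □□p there: u:F, v:F. ✗
v: successors {s, u}; ◇p ∧ □□p there: s:F, u:F. ✗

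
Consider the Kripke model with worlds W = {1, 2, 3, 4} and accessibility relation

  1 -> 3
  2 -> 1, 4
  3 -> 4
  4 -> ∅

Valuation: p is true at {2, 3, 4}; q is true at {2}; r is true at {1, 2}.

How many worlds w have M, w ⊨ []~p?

1

1: successors {3}; ~p there: 3:F. ✗
2: successors {1, 4}; ~p there: 1:T, 4:F. ✗
3: successors {4}; ~p there: 4:F. ✗
4: no successors, so []~p holds vacuously. ✓
Satisfying worlds: {4}.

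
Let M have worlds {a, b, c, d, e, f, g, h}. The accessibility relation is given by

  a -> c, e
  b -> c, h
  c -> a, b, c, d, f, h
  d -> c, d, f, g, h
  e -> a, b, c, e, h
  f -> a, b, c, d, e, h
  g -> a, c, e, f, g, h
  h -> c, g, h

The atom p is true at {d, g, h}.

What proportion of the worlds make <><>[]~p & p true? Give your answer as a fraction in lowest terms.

a: <><>[]~p is T, p is F. ✗
b: <><>[]~p is T, p is F. ✗
c: <><>[]~p is T, p is F. ✗
d: <><>[]~p is T, p is T. ✓
e: <><>[]~p is T, p is F. ✗
f: <><>[]~p is T, p is F. ✗
g: <><>[]~p is T, p is T. ✓
h: <><>[]~p is T, p is T. ✓
That's 3 of 8 worlds, so 3/8.

3/8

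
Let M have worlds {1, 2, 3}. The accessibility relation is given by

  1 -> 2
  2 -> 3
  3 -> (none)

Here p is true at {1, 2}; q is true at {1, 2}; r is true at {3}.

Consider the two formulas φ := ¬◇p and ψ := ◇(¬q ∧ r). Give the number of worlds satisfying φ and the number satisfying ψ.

2 and 1

For ¬◇p:
1: ◇p is T. ✗
2: ◇p is F. ✓
3: ◇p is F. ✓
— 2 worlds.
For ◇(¬q ∧ r):
1: successors {2}; ¬q ∧ r there: 2:F. ✗
2: successors {3}; ¬q ∧ r there: 3:T. ✓
3: no successors, so ◇(¬q ∧ r) fails. ✗
— 1 world.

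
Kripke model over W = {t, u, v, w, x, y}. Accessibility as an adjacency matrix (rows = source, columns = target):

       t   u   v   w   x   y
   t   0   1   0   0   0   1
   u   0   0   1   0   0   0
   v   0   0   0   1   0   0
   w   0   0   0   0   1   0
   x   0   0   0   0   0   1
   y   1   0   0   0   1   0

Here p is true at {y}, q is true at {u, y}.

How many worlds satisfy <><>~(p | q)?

t: successors {u, y}; <>~(p | q) there: u:T, y:T. ✓
u: successors {v}; <>~(p | q) there: v:T. ✓
v: successors {w}; <>~(p | q) there: w:T. ✓
w: successors {x}; <>~(p | q) there: x:F. ✗
x: successors {y}; <>~(p | q) there: y:T. ✓
y: successors {t, x}; <>~(p | q) there: t:F, x:F. ✗
Satisfying worlds: {t, u, v, x}.

4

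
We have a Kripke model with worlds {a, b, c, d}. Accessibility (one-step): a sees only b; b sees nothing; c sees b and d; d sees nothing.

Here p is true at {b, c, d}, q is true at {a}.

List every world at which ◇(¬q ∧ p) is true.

a: successors {b}; ¬q ∧ p there: b:T. ✓
b: no successors, so ◇(¬q ∧ p) fails. ✗
c: successors {b, d}; ¬q ∧ p there: b:T, d:T. ✓
d: no successors, so ◇(¬q ∧ p) fails. ✗

{a, c}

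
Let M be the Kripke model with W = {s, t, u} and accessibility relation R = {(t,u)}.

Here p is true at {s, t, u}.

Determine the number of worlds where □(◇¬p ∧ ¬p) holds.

2

s: no successors, so □(◇¬p ∧ ¬p) holds vacuously. ✓
t: successors {u}; ◇¬p ∧ ¬p there: u:F. ✗
u: no successors, so □(◇¬p ∧ ¬p) holds vacuously. ✓
Satisfying worlds: {s, u}.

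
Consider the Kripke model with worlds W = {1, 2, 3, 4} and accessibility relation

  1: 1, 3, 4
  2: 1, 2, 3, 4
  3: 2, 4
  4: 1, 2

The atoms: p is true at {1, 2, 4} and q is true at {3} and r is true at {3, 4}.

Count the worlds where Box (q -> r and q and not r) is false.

2

1: successors {1, 3, 4}; q -> r and q and not r there: 1:T, 3:F, 4:T. ✗
2: successors {1, 2, 3, 4}; q -> r and q and not r there: 1:T, 2:T, 3:F, 4:T. ✗
3: successors {2, 4}; q -> r and q and not r there: 2:T, 4:T. ✓
4: successors {1, 2}; q -> r and q and not r there: 1:T, 2:T. ✓
Satisfying worlds: {3, 4}.
So Box (q -> r and q and not r) fails at the other 2 worlds.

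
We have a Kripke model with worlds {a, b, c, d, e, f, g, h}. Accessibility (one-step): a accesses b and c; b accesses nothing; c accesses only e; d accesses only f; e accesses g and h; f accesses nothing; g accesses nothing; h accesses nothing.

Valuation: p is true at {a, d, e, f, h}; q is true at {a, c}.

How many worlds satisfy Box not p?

a: successors {b, c}; not p there: b:T, c:T. ✓
b: no successors, so Box not p holds vacuously. ✓
c: successors {e}; not p there: e:F. ✗
d: successors {f}; not p there: f:F. ✗
e: successors {g, h}; not p there: g:T, h:F. ✗
f: no successors, so Box not p holds vacuously. ✓
g: no successors, so Box not p holds vacuously. ✓
h: no successors, so Box not p holds vacuously. ✓
Satisfying worlds: {a, b, f, g, h}.

5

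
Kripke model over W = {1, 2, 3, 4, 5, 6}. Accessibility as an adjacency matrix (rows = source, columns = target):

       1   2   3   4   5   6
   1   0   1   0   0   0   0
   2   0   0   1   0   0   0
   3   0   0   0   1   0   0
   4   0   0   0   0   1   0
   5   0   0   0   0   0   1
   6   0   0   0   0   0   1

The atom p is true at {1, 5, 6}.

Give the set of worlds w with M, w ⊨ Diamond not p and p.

1: Diamond not p is T, p is T. ✓
2: Diamond not p is T, p is F. ✗
3: Diamond not p is T, p is F. ✗
4: Diamond not p is F, p is F. ✗
5: Diamond not p is F, p is T. ✗
6: Diamond not p is F, p is T. ✗

{1}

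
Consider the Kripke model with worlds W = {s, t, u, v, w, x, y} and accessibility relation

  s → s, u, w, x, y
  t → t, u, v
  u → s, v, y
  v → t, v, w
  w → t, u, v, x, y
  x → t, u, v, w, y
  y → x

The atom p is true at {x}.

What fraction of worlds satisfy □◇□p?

1/7

s: successors {s, u, w, x, y}; ◇□p there: s:T, u:T, w:T, x:T, y:F. ✗
t: successors {t, u, v}; ◇□p there: t:F, u:T, v:F. ✗
u: successors {s, v, y}; ◇□p there: s:T, v:F, y:F. ✗
v: successors {t, v, w}; ◇□p there: t:F, v:F, w:T. ✗
w: successors {t, u, v, x, y}; ◇□p there: t:F, u:T, v:F, x:T, y:F. ✗
x: successors {t, u, v, w, y}; ◇□p there: t:F, u:T, v:F, w:T, y:F. ✗
y: successors {x}; ◇□p there: x:T. ✓
That's 1 of 7 worlds, so 1/7.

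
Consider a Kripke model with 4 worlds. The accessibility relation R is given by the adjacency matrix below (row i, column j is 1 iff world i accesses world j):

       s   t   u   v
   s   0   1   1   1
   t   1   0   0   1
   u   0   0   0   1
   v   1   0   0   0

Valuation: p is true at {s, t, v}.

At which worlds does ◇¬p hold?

{s}

s: successors {t, u, v}; ¬p there: t:F, u:T, v:F. ✓
t: successors {s, v}; ¬p there: s:F, v:F. ✗
u: successors {v}; ¬p there: v:F. ✗
v: successors {s}; ¬p there: s:F. ✗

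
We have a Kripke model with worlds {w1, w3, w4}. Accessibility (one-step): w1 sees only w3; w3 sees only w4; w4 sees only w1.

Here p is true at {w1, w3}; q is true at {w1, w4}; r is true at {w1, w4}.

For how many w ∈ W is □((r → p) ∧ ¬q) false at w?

w1: successors {w3}; (r → p) ∧ ¬q there: w3:T. ✓
w3: successors {w4}; (r → p) ∧ ¬q there: w4:F. ✗
w4: successors {w1}; (r → p) ∧ ¬q there: w1:F. ✗
Satisfying worlds: {w1}.
So □((r → p) ∧ ¬q) fails at the other 2 worlds.

2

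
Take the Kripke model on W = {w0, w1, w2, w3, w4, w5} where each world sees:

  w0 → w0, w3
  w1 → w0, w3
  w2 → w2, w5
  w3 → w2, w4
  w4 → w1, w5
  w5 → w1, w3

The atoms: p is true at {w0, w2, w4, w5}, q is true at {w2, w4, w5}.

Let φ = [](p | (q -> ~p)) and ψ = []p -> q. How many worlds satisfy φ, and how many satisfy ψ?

6 and 5

For [](p | (q -> ~p)):
w0: successors {w0, w3}; p | (q -> ~p) there: w0:T, w3:T. ✓
w1: successors {w0, w3}; p | (q -> ~p) there: w0:T, w3:T. ✓
w2: successors {w2, w5}; p | (q -> ~p) there: w2:T, w5:T. ✓
w3: successors {w2, w4}; p | (q -> ~p) there: w2:T, w4:T. ✓
w4: successors {w1, w5}; p | (q -> ~p) there: w1:T, w5:T. ✓
w5: successors {w1, w3}; p | (q -> ~p) there: w1:T, w3:T. ✓
— 6 worlds.
For []p -> q:
w0: []p is F, q is F. ✓
w1: []p is F, q is F. ✓
w2: []p is T, q is T. ✓
w3: []p is T, q is F. ✗
w4: []p is F, q is T. ✓
w5: []p is F, q is T. ✓
— 5 worlds.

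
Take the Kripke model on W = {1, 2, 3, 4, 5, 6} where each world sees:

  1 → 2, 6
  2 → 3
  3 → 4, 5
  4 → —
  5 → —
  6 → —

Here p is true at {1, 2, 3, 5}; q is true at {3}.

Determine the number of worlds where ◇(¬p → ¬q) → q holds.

4

1: ◇(¬p → ¬q) is T, q is F. ✗
2: ◇(¬p → ¬q) is T, q is F. ✗
3: ◇(¬p → ¬q) is T, q is T. ✓
4: ◇(¬p → ¬q) is F, q is F. ✓
5: ◇(¬p → ¬q) is F, q is F. ✓
6: ◇(¬p → ¬q) is F, q is F. ✓
Satisfying worlds: {3, 4, 5, 6}.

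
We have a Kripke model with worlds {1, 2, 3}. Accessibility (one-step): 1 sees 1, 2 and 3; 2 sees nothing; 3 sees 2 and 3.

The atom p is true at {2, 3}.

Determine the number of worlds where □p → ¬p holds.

1

1: □p is F, ¬p is T. ✓
2: □p is T, ¬p is F. ✗
3: □p is T, ¬p is F. ✗
Satisfying worlds: {1}.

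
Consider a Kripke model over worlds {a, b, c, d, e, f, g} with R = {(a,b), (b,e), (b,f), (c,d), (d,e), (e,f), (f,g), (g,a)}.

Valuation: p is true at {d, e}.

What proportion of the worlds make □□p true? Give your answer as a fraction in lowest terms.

a: successors {b}; □p there: b:F. ✗
b: successors {e, f}; □p there: e:F, f:F. ✗
c: successors {d}; □p there: d:T. ✓
d: successors {e}; □p there: e:F. ✗
e: successors {f}; □p there: f:F. ✗
f: successors {g}; □p there: g:F. ✗
g: successors {a}; □p there: a:F. ✗
That's 1 of 7 worlds, so 1/7.

1/7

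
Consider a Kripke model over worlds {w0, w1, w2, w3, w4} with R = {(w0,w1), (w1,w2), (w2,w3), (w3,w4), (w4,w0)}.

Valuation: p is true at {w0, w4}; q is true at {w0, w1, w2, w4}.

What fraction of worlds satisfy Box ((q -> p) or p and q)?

3/5

w0: successors {w1}; (q -> p) or p and q there: w1:F. ✗
w1: successors {w2}; (q -> p) or p and q there: w2:F. ✗
w2: successors {w3}; (q -> p) or p and q there: w3:T. ✓
w3: successors {w4}; (q -> p) or p and q there: w4:T. ✓
w4: successors {w0}; (q -> p) or p and q there: w0:T. ✓
That's 3 of 5 worlds, so 3/5.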